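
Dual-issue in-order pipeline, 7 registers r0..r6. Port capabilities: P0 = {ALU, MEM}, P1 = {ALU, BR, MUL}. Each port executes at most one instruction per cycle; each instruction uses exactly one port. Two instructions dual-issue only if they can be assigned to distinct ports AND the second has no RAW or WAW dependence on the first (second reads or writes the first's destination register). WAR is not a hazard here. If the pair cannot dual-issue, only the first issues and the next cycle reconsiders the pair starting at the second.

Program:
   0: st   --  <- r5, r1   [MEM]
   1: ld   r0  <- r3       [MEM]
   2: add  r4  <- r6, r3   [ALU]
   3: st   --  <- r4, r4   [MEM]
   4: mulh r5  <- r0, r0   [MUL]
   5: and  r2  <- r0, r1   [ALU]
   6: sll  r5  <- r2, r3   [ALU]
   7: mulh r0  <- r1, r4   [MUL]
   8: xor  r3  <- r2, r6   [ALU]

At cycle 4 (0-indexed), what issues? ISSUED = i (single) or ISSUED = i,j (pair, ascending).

  cy0 -> i0 (st) no-port MEM/MEM
  cy1 -> i1/i2 (ld add) pair
  cy2 -> i3/i4 (st mulh) pair
  cy3 -> i5 (and) RAW r2
  cy4 -> i6/i7 (sll mulh) pair
  cy5 -> i8 (xor) tail

ISSUED = 6,7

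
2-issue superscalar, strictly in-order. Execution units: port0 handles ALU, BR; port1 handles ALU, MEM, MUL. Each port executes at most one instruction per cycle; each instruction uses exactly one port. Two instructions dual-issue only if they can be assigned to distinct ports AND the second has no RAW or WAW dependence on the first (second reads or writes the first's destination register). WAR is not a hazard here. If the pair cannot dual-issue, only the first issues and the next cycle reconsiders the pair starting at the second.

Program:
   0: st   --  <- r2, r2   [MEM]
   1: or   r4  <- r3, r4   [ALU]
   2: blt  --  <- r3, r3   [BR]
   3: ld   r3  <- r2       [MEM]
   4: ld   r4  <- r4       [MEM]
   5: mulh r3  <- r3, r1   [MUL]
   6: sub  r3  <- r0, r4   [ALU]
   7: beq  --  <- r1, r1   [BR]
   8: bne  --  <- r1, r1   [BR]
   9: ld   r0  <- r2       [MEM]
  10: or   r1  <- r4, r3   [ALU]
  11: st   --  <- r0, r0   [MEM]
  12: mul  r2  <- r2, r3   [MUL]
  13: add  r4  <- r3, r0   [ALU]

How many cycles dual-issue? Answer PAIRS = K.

PAIRS = 6

#0 head=0: st.MEM+or.ALU i0,i1 2-wide
#1 head=2: blt.BR+ld.MEM i2,i3 2-wide
#2 head=4: ld.MEM i4 no-port MEM/MUL
#3 head=5: mulh.MUL i5 WAW r3
#4 head=6: sub.ALU+beq.BR i6,i7 2-wide
#5 head=8: bne.BR+ld.MEM i8,i9 2-wide
#6 head=10: or.ALU+st.MEM i10,i11 2-wide
#7 head=12: mul.MUL+add.ALU i12,i13 2-wide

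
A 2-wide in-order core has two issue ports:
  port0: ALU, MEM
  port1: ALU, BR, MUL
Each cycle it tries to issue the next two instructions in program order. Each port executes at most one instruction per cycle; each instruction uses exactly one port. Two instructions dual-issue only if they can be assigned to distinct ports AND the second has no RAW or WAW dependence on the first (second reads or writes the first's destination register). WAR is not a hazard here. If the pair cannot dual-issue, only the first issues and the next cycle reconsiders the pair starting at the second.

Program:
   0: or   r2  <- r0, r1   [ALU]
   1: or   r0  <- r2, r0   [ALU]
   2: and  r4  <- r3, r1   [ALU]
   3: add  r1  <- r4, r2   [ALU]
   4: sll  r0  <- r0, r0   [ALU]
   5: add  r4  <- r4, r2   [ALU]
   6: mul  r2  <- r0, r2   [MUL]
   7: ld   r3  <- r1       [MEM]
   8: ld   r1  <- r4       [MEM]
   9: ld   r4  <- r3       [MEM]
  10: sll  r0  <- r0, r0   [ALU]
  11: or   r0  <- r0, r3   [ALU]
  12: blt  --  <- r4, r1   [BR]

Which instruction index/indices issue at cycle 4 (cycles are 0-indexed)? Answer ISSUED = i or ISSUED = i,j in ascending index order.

ISSUED = 7

c0: i0 or  RAW r2
c1: i1/i2 or+and  2-wide
c2: i3/i4 add+sll  2-wide
c3: i5/i6 add+mul  2-wide
c4: i7 ld  no-port MEM/MEM
c5: i8 ld  no-port MEM/MEM
c6: i9/i10 ld+sll  2-wide
c7: i11/i12 or+blt  2-wide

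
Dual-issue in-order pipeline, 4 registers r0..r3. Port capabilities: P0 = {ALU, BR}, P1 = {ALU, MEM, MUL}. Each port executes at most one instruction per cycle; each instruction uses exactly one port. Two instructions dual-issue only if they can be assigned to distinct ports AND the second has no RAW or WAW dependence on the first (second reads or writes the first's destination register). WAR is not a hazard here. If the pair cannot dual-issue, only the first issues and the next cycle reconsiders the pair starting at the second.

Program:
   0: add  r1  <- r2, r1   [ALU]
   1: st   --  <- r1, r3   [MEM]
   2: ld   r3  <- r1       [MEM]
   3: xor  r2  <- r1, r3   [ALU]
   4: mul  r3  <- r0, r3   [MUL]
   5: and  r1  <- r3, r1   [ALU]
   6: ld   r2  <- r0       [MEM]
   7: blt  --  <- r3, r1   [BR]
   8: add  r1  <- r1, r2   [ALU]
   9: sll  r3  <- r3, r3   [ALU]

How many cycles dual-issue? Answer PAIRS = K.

PAIRS = 3

[0] i0  add.ALU  -- RAW r1
[1] i1  st.MEM  -- no-port MEM/MEM
[2] i2  ld.MEM  -- RAW r3
[3] i3+i4  xor.ALU+mul.MUL  -- dual
[4] i5+i6  and.ALU+ld.MEM  -- dual
[5] i7+i8  blt.BR+add.ALU  -- dual
[6] i9  sll.ALU  -- tail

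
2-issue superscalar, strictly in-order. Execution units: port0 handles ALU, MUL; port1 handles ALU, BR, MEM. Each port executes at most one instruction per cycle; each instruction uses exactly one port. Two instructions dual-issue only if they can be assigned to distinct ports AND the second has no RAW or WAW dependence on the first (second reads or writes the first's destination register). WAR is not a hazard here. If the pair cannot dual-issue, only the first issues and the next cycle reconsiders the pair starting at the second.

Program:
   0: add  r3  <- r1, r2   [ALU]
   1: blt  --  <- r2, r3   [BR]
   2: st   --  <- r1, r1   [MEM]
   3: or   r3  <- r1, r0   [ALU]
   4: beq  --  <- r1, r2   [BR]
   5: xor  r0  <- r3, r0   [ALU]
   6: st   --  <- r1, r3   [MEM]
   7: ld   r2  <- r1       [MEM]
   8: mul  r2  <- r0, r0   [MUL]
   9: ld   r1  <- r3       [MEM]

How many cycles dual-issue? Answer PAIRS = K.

  cy0 -> i0 (add.ALU) RAW r3
  cy1 -> i1 (blt.BR) no-port BR/MEM
  cy2 -> i2+i3 (st.MEM/or.ALU) 2-wide
  cy3 -> i4+i5 (beq.BR/xor.ALU) 2-wide
  cy4 -> i6 (st.MEM) no-port MEM/MEM
  cy5 -> i7 (ld.MEM) WAW r2
  cy6 -> i8+i9 (mul.MUL/ld.MEM) 2-wide

PAIRS = 3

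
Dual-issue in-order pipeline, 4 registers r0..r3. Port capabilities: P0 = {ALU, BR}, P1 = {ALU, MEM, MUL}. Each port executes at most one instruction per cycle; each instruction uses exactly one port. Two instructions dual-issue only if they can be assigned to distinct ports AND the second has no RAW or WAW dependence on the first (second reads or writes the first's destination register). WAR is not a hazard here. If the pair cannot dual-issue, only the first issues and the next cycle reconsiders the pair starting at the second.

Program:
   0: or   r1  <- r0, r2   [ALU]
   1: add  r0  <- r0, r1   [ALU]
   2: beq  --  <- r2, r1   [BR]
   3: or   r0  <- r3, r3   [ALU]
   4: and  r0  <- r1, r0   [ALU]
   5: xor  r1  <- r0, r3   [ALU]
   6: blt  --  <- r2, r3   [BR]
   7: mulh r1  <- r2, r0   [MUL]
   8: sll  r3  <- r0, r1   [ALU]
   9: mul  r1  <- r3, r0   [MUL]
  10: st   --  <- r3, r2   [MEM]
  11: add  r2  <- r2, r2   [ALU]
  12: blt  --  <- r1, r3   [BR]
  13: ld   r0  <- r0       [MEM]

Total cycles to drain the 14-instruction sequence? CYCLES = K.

0. or.ALU @i0  | RAW r1
1. add.ALU/beq.BR @i1+i2  | dual
2. or.ALU @i3  | RAW+WAW r0
3. and.ALU @i4  | RAW r0
4. xor.ALU/blt.BR @i5+i6  | dual
5. mulh.MUL @i7  | RAW r1
6. sll.ALU @i8  | RAW r3
7. mul.MUL @i9  | no-port MUL/MEM
8. st.MEM/add.ALU @i10+i11  | dual
9. blt.BR/ld.MEM @i12+i13  | dual

CYCLES = 10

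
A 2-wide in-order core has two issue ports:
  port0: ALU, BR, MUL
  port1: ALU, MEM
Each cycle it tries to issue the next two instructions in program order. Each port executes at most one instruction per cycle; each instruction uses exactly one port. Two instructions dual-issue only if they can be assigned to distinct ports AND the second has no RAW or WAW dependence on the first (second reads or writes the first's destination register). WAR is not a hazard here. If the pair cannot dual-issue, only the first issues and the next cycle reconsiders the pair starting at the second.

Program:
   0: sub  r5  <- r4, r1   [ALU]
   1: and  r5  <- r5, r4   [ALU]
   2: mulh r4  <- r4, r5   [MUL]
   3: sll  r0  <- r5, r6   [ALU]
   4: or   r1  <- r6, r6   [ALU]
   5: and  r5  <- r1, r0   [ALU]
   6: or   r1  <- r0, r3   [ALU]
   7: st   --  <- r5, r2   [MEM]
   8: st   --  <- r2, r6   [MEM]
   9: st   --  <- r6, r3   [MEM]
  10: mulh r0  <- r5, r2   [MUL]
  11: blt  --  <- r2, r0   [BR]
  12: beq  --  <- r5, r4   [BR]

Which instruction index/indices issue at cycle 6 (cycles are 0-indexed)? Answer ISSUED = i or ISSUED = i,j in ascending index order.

  cy0 -> i0 (sub) RAW+WAW r5
  cy1 -> i1 (and) RAW r5
  cy2 -> i2/i3 (mulh;sll) dual
  cy3 -> i4 (or) RAW r1
  cy4 -> i5/i6 (and;or) dual
  cy5 -> i7 (st) no-port MEM/MEM
  cy6 -> i8 (st) no-port MEM/MEM
  cy7 -> i9/i10 (st;mulh) dual
  cy8 -> i11 (blt) no-port BR/BR
  cy9 -> i12 (beq) tail

ISSUED = 8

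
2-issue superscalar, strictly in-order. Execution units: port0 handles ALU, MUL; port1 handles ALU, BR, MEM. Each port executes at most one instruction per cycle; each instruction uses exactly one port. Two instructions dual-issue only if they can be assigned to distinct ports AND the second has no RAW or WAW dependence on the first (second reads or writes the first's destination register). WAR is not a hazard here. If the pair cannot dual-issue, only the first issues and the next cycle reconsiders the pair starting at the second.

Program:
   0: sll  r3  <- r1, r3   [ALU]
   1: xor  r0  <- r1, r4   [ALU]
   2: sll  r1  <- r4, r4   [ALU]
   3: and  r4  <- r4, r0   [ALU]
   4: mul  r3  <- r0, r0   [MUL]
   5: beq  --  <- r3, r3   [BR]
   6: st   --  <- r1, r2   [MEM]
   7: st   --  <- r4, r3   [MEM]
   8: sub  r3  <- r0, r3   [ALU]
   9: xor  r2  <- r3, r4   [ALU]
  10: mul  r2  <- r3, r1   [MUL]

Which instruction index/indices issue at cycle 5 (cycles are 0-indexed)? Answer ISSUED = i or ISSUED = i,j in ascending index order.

t=0 i0/i1:sll+xor ; pair
t=1 i2/i3:sll+and ; pair
t=2 i4:mul ; RAW r3
t=3 i5:beq ; no-port BR/MEM
t=4 i6:st ; no-port MEM/MEM
t=5 i7/i8:st+sub ; pair
t=6 i9:xor ; WAW r2
t=7 i10:mul ; tail

ISSUED = 7,8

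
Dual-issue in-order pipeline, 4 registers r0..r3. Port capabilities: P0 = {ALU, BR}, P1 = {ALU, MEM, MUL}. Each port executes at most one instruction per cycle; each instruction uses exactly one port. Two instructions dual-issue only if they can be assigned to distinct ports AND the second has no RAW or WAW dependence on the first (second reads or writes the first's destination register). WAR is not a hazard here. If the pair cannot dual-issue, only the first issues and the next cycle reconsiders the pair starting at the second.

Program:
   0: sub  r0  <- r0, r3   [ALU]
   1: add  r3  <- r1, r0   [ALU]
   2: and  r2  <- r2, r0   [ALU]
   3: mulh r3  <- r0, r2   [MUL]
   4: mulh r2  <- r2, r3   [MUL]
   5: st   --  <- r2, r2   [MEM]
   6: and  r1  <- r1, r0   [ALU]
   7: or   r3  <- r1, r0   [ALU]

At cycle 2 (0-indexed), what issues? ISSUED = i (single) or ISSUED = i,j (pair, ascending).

[0] i0  sub  -- RAW r0
[1] i1+i2  add+and  -- dual
[2] i3  mulh  -- no-port MUL/MUL
[3] i4  mulh  -- no-port MUL/MEM
[4] i5+i6  st+and  -- dual
[5] i7  or  -- tail

ISSUED = 3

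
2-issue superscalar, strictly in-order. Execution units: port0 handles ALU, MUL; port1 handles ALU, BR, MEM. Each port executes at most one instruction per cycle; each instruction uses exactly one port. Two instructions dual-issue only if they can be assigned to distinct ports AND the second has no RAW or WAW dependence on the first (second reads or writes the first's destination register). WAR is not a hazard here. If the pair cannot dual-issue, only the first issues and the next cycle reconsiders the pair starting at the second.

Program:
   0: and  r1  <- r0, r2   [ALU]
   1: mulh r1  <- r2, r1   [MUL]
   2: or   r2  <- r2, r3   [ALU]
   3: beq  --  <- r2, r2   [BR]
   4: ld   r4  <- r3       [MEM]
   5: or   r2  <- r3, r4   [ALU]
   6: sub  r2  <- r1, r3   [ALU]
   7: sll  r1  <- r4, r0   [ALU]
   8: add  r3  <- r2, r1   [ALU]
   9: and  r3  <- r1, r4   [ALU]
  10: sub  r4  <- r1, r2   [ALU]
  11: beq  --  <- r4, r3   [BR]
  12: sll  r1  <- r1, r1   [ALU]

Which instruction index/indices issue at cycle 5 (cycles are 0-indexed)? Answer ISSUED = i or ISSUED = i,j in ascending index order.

t=0 i0:and ; RAW+WAW r1
t=1 i1+i2:mulh;or ; dual
t=2 i3:beq ; no-port BR/MEM
t=3 i4:ld ; RAW r4
t=4 i5:or ; WAW r2
t=5 i6+i7:sub;sll ; dual
t=6 i8:add ; WAW r3
t=7 i9+i10:and;sub ; dual
t=8 i11+i12:beq;sll ; dual

ISSUED = 6,7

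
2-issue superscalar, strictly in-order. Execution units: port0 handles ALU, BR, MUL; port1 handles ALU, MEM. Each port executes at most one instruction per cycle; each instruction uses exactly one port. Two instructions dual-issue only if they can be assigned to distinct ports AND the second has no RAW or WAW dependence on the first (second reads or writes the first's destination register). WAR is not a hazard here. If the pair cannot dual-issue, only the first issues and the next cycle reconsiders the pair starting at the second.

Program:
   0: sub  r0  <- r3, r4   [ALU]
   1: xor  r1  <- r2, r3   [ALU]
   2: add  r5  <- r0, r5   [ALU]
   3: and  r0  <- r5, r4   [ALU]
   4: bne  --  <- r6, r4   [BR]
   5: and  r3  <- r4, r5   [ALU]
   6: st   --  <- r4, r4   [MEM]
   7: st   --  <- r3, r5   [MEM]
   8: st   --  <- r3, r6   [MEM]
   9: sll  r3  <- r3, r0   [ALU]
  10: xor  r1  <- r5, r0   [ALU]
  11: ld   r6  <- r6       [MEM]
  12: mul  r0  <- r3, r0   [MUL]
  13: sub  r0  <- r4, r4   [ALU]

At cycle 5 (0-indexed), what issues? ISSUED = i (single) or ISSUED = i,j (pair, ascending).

[0] i0+i1  sub;xor  -- 2-wide
[1] i2  add  -- RAW r5
[2] i3+i4  and;bne  -- 2-wide
[3] i5+i6  and;st  -- 2-wide
[4] i7  st  -- no-port MEM/MEM
[5] i8+i9  st;sll  -- 2-wide
[6] i10+i11  xor;ld  -- 2-wide
[7] i12  mul  -- WAW r0
[8] i13  sub  -- tail

ISSUED = 8,9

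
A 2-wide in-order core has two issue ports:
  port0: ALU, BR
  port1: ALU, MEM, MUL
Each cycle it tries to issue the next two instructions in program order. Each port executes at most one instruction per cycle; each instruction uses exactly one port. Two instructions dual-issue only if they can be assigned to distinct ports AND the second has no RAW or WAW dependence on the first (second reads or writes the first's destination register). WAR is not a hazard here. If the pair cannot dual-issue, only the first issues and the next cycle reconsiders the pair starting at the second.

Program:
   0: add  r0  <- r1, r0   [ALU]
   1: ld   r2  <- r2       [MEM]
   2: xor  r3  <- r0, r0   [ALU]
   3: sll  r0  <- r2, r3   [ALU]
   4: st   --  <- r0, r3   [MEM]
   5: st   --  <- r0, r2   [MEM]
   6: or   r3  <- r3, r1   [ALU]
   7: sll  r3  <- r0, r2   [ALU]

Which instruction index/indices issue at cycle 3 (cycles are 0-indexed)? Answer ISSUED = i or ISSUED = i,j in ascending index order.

0. add.ALU;ld.MEM @i0,i1  | dual
1. xor.ALU @i2  | RAW r3
2. sll.ALU @i3  | RAW r0
3. st.MEM @i4  | no-port MEM/MEM
4. st.MEM;or.ALU @i5,i6  | dual
5. sll.ALU @i7  | tail

ISSUED = 4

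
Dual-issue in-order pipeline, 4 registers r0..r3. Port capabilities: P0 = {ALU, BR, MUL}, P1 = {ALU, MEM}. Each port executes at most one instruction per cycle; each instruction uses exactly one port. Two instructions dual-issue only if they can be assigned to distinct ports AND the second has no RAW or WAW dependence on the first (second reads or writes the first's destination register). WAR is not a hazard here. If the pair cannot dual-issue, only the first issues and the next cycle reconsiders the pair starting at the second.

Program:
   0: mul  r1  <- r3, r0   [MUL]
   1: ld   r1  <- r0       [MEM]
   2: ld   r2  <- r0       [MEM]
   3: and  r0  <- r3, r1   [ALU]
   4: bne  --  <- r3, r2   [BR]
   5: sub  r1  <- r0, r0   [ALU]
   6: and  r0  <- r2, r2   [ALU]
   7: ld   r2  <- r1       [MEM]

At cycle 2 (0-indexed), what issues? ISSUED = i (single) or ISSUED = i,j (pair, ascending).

ISSUED = 2,3

[0] i0  mul  -- WAW r1
[1] i1  ld  -- no-port MEM/MEM
[2] i2+i3  ld/and  -- pair
[3] i4+i5  bne/sub  -- pair
[4] i6+i7  and/ld  -- pair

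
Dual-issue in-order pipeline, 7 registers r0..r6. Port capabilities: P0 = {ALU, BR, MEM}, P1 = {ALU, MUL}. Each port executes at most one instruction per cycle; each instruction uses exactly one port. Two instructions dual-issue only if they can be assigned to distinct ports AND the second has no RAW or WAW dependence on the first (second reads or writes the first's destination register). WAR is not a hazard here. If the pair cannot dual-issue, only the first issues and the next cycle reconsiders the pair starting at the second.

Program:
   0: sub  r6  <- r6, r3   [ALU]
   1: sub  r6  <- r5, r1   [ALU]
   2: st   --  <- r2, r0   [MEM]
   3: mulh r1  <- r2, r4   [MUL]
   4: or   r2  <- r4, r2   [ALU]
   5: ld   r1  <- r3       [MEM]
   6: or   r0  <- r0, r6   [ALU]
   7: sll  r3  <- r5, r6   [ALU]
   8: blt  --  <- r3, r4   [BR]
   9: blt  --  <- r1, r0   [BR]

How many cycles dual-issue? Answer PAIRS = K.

[0] i0  sub  -- WAW r6
[1] i1+i2  sub+st  -- pair
[2] i3+i4  mulh+or  -- pair
[3] i5+i6  ld+or  -- pair
[4] i7  sll  -- RAW r3
[5] i8  blt  -- no-port BR/BR
[6] i9  blt  -- tail

PAIRS = 3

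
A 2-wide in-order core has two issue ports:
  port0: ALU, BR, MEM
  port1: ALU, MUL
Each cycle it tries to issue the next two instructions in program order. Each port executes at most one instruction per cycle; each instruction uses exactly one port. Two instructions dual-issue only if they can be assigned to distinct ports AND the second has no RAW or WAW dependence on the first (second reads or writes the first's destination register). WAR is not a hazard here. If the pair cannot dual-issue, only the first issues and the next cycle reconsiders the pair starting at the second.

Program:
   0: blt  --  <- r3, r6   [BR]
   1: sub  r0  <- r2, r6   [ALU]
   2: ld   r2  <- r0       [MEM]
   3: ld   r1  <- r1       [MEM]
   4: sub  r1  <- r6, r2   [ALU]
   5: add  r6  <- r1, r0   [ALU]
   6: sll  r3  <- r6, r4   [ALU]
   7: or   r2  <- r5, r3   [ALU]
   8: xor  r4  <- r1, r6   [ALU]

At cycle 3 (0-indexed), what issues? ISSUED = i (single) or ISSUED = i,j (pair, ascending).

t=0 i0/i1:blt.BR sub.ALU ; pair
t=1 i2:ld.MEM ; no-port MEM/MEM
t=2 i3:ld.MEM ; WAW r1
t=3 i4:sub.ALU ; RAW r1
t=4 i5:add.ALU ; RAW r6
t=5 i6:sll.ALU ; RAW r3
t=6 i7/i8:or.ALU xor.ALU ; pair

ISSUED = 4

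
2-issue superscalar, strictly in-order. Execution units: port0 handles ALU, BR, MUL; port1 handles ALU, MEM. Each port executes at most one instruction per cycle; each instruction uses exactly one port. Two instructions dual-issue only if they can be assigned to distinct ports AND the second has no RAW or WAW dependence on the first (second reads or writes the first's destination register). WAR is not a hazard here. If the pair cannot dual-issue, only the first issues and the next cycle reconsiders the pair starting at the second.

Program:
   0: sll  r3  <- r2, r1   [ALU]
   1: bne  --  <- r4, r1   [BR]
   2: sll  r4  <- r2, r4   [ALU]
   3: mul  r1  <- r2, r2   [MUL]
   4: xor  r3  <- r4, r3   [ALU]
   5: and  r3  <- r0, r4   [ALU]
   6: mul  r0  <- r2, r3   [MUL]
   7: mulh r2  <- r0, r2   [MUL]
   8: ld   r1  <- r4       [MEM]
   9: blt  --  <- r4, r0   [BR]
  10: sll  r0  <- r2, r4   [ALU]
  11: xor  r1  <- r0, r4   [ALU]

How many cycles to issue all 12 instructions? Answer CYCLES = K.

CYCLES = 8

t=0 i0/i1:sll.ALU;bne.BR ; pair
t=1 i2/i3:sll.ALU;mul.MUL ; pair
t=2 i4:xor.ALU ; WAW r3
t=3 i5:and.ALU ; RAW r3
t=4 i6:mul.MUL ; no-port MUL/MUL
t=5 i7/i8:mulh.MUL;ld.MEM ; pair
t=6 i9/i10:blt.BR;sll.ALU ; pair
t=7 i11:xor.ALU ; tail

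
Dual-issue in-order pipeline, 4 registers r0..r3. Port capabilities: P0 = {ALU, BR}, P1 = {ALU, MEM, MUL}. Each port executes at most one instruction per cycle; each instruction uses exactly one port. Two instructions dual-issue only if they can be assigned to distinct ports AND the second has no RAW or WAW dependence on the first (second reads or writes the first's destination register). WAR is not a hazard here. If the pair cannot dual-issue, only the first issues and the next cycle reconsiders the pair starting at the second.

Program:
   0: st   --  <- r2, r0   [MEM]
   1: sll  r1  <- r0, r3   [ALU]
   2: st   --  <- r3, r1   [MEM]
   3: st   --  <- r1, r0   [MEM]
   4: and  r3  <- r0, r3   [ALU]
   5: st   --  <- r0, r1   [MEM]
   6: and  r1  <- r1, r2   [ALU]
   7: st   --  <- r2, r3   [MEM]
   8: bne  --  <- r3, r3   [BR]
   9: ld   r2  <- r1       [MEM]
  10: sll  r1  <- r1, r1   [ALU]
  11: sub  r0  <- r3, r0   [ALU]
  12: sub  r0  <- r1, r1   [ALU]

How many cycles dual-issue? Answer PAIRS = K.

PAIRS = 5

0. st;sll @i0/i1  | pair
1. st @i2  | no-port MEM/MEM
2. st;and @i3/i4  | pair
3. st;and @i5/i6  | pair
4. st;bne @i7/i8  | pair
5. ld;sll @i9/i10  | pair
6. sub @i11  | WAW r0
7. sub @i12  | tail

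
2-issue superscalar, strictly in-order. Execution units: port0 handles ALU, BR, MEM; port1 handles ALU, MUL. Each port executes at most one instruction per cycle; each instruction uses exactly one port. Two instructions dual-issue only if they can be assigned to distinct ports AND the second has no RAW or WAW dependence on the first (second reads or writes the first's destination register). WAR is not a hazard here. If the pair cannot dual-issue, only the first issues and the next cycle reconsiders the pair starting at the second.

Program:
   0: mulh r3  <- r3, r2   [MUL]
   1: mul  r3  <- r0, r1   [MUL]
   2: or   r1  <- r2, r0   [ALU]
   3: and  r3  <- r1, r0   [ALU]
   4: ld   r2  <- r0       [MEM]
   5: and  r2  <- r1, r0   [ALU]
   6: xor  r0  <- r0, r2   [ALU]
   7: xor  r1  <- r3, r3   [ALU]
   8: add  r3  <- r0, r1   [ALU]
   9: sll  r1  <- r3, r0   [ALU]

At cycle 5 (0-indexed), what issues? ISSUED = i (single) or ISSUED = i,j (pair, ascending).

ISSUED = 8

#0 head=0: mulh.MUL i0 no-port MUL/MUL
#1 head=1: mul.MUL or.ALU i1,i2 dual
#2 head=3: and.ALU ld.MEM i3,i4 dual
#3 head=5: and.ALU i5 RAW r2
#4 head=6: xor.ALU xor.ALU i6,i7 dual
#5 head=8: add.ALU i8 RAW r3
#6 head=9: sll.ALU i9 tail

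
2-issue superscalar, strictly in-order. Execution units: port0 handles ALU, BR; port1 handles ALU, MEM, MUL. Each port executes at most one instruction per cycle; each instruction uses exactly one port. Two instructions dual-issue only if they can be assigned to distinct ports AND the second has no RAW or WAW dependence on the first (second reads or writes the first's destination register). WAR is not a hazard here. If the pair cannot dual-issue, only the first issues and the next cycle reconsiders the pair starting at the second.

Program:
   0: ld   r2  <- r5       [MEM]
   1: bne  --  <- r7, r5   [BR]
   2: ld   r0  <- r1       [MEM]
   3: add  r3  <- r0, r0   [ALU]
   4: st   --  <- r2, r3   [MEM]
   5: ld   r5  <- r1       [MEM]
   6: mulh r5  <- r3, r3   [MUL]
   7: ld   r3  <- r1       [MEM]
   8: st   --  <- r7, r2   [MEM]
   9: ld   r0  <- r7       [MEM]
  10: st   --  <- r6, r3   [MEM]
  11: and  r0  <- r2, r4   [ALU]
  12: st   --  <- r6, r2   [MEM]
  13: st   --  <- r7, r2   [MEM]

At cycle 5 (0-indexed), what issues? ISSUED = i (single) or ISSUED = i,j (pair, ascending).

  cy0 -> i0+i1 (ld+bne) pair
  cy1 -> i2 (ld) RAW r0
  cy2 -> i3 (add) RAW r3
  cy3 -> i4 (st) no-port MEM/MEM
  cy4 -> i5 (ld) no-port MEM/MUL
  cy5 -> i6 (mulh) no-port MUL/MEM
  cy6 -> i7 (ld) no-port MEM/MEM
  cy7 -> i8 (st) no-port MEM/MEM
  cy8 -> i9 (ld) no-port MEM/MEM
  cy9 -> i10+i11 (st+and) pair
  cy10 -> i12 (st) no-port MEM/MEM
  cy11 -> i13 (st) tail

ISSUED = 6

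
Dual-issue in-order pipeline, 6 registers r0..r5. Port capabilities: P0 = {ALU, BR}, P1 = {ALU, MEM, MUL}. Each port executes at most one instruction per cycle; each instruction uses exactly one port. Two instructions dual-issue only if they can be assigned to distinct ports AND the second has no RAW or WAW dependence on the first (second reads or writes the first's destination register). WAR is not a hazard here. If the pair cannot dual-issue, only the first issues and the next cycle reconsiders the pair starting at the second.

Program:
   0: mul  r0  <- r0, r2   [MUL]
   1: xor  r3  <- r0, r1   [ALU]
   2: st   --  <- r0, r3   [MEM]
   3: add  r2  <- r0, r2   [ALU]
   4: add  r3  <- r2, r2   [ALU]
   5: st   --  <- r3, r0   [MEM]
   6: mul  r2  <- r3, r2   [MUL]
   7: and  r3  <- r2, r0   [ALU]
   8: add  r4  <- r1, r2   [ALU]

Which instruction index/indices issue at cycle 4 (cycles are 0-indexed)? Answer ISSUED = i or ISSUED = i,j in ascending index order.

ISSUED = 5

t=0 i0:mul ; RAW r0
t=1 i1:xor ; RAW r3
t=2 i2,i3:st add ; pair
t=3 i4:add ; RAW r3
t=4 i5:st ; no-port MEM/MUL
t=5 i6:mul ; RAW r2
t=6 i7,i8:and add ; pair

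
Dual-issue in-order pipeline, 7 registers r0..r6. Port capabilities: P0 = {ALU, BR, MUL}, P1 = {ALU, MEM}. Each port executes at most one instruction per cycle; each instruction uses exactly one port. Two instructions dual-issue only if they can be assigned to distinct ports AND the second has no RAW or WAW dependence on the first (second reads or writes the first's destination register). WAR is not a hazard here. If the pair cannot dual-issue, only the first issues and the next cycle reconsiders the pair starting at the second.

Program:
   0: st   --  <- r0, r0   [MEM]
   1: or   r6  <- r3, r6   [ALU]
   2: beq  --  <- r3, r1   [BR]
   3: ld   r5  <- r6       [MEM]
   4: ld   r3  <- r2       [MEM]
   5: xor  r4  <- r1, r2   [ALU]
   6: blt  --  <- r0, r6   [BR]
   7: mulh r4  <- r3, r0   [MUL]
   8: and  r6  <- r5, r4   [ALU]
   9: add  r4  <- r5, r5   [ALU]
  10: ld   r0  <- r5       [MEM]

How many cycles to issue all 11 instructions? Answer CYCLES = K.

CYCLES = 7

[0] i0/i1  st.MEM/or.ALU  -- pair
[1] i2/i3  beq.BR/ld.MEM  -- pair
[2] i4/i5  ld.MEM/xor.ALU  -- pair
[3] i6  blt.BR  -- no-port BR/MUL
[4] i7  mulh.MUL  -- RAW r4
[5] i8/i9  and.ALU/add.ALU  -- pair
[6] i10  ld.MEM  -- tail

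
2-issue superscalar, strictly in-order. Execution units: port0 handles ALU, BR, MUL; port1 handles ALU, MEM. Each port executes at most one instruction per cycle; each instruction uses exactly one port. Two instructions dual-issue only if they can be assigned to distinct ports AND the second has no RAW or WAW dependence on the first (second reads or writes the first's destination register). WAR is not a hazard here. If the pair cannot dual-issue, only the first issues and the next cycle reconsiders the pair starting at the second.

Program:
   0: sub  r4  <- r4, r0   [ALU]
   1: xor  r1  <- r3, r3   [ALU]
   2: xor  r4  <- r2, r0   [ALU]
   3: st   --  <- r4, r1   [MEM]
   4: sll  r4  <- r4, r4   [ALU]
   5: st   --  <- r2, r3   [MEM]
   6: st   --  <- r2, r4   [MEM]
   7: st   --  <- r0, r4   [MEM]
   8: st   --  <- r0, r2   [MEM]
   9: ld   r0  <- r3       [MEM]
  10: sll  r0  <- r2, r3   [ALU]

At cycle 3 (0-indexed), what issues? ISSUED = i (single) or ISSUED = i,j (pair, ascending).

[0] i0/i1  sub.ALU+xor.ALU  -- pair
[1] i2  xor.ALU  -- RAW r4
[2] i3/i4  st.MEM+sll.ALU  -- pair
[3] i5  st.MEM  -- no-port MEM/MEM
[4] i6  st.MEM  -- no-port MEM/MEM
[5] i7  st.MEM  -- no-port MEM/MEM
[6] i8  st.MEM  -- no-port MEM/MEM
[7] i9  ld.MEM  -- WAW r0
[8] i10  sll.ALU  -- tail

ISSUED = 5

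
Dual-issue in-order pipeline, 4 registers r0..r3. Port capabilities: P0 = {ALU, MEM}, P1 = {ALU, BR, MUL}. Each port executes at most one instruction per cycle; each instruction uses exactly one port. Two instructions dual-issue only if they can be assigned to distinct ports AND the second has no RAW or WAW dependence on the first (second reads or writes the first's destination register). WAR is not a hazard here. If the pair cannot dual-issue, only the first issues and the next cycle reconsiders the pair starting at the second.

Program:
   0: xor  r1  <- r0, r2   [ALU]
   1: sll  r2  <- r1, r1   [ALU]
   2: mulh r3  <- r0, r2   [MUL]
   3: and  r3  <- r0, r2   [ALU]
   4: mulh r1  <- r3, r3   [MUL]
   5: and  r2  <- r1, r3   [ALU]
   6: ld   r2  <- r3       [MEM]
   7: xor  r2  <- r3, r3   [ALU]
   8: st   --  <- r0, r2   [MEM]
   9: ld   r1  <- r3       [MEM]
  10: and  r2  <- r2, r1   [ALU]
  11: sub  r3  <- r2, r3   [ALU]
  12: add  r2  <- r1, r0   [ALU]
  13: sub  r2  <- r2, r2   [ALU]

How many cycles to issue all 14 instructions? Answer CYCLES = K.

CYCLES = 13

[0] i0  xor  -- RAW r1
[1] i1  sll  -- RAW r2
[2] i2  mulh  -- WAW r3
[3] i3  and  -- RAW r3
[4] i4  mulh  -- RAW r1
[5] i5  and  -- WAW r2
[6] i6  ld  -- WAW r2
[7] i7  xor  -- RAW r2
[8] i8  st  -- no-port MEM/MEM
[9] i9  ld  -- RAW r1
[10] i10  and  -- RAW r2
[11] i11/i12  sub;add  -- 2-wide
[12] i13  sub  -- tail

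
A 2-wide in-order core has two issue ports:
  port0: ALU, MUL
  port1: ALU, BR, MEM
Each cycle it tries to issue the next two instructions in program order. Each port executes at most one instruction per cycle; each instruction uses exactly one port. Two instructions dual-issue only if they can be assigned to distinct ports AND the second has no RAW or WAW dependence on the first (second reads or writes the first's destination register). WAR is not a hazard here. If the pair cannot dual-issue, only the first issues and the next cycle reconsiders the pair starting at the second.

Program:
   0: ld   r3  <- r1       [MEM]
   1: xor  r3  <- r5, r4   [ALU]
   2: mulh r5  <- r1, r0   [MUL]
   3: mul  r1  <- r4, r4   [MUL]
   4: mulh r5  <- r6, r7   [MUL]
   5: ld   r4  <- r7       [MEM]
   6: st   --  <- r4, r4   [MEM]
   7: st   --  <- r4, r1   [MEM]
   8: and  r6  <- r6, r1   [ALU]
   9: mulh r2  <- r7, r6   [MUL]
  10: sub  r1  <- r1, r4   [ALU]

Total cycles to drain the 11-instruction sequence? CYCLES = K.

CYCLES = 7

0. ld @i0  | WAW r3
1. xor/mulh @i1+i2  | dual
2. mul @i3  | no-port MUL/MUL
3. mulh/ld @i4+i5  | dual
4. st @i6  | no-port MEM/MEM
5. st/and @i7+i8  | dual
6. mulh/sub @i9+i10  | dual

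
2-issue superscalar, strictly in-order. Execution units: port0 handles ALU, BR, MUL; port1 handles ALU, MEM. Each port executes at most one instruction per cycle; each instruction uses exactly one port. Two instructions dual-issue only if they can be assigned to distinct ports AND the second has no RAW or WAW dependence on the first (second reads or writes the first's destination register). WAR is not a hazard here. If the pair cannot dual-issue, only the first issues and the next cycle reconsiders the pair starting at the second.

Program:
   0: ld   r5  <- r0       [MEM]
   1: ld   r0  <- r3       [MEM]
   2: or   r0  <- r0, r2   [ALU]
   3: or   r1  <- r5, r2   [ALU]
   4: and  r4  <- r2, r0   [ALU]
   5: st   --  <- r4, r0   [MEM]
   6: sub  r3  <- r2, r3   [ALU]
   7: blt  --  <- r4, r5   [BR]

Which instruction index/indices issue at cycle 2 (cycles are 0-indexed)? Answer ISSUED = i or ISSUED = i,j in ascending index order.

[0] i0  ld  -- no-port MEM/MEM
[1] i1  ld  -- RAW+WAW r0
[2] i2,i3  or or  -- 2-wide
[3] i4  and  -- RAW r4
[4] i5,i6  st sub  -- 2-wide
[5] i7  blt  -- tail

ISSUED = 2,3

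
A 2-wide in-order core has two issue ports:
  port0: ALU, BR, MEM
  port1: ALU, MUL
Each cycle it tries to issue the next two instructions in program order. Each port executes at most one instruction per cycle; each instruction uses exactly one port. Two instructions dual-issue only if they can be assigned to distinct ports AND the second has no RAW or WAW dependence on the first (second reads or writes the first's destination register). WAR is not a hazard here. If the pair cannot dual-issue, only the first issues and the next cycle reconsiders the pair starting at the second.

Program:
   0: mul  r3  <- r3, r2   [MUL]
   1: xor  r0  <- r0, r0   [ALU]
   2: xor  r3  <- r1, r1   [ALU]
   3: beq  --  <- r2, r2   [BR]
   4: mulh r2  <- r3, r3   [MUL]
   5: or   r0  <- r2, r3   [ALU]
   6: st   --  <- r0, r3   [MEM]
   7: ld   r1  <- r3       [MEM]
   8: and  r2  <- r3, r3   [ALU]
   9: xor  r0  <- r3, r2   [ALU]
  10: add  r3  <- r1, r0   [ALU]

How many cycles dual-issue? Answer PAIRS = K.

0. mul.MUL xor.ALU @i0/i1  | 2-wide
1. xor.ALU beq.BR @i2/i3  | 2-wide
2. mulh.MUL @i4  | RAW r2
3. or.ALU @i5  | RAW r0
4. st.MEM @i6  | no-port MEM/MEM
5. ld.MEM and.ALU @i7/i8  | 2-wide
6. xor.ALU @i9  | RAW r0
7. add.ALU @i10  | tail

PAIRS = 3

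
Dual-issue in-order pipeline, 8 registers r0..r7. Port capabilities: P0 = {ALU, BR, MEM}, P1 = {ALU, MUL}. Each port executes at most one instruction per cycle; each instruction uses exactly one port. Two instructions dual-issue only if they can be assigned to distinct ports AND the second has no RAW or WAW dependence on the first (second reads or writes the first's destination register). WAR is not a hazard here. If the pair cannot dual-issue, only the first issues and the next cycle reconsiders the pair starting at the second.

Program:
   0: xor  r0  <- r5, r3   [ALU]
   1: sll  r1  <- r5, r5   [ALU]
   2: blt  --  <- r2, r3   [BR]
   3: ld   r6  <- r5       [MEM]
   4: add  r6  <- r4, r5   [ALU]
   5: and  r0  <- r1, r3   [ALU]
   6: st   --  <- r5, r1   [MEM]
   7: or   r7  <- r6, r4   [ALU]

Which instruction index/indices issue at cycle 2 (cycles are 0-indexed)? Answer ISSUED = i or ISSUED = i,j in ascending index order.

0. xor/sll @i0+i1  | pair
1. blt @i2  | no-port BR/MEM
2. ld @i3  | WAW r6
3. add/and @i4+i5  | pair
4. st/or @i6+i7  | pair

ISSUED = 3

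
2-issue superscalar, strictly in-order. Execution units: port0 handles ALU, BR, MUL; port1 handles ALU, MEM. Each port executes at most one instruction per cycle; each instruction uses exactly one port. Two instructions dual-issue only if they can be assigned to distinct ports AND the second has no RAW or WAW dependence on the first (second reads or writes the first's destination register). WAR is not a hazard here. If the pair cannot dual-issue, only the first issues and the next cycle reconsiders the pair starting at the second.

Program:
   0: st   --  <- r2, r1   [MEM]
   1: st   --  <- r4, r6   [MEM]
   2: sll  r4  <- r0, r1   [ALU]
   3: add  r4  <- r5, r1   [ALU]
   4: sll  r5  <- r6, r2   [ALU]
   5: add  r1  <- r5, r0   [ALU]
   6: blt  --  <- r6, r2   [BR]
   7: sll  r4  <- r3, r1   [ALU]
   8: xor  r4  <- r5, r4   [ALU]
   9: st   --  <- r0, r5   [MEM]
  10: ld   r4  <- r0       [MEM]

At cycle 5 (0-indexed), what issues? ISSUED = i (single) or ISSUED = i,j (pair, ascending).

ISSUED = 8,9

c0: i0 st.MEM  no-port MEM/MEM
c1: i1&i2 st.MEM/sll.ALU  pair
c2: i3&i4 add.ALU/sll.ALU  pair
c3: i5&i6 add.ALU/blt.BR  pair
c4: i7 sll.ALU  RAW+WAW r4
c5: i8&i9 xor.ALU/st.MEM  pair
c6: i10 ld.MEM  tail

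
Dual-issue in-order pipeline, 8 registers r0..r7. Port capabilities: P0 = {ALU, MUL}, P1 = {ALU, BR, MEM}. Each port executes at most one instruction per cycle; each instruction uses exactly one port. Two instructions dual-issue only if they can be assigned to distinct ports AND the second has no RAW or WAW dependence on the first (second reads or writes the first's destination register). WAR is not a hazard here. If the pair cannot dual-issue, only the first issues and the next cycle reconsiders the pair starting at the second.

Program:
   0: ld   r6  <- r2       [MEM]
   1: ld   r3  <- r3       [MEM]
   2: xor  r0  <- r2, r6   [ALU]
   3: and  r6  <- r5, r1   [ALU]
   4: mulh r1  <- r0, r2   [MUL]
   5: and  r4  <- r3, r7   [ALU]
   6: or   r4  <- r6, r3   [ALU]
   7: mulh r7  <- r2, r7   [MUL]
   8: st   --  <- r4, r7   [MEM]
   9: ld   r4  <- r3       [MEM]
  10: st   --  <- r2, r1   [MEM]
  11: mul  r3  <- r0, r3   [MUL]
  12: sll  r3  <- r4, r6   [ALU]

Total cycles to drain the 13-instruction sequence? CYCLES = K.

CYCLES = 9

0. ld.MEM @i0  | no-port MEM/MEM
1. ld.MEM;xor.ALU @i1/i2  | dual
2. and.ALU;mulh.MUL @i3/i4  | dual
3. and.ALU @i5  | WAW r4
4. or.ALU;mulh.MUL @i6/i7  | dual
5. st.MEM @i8  | no-port MEM/MEM
6. ld.MEM @i9  | no-port MEM/MEM
7. st.MEM;mul.MUL @i10/i11  | dual
8. sll.ALU @i12  | tail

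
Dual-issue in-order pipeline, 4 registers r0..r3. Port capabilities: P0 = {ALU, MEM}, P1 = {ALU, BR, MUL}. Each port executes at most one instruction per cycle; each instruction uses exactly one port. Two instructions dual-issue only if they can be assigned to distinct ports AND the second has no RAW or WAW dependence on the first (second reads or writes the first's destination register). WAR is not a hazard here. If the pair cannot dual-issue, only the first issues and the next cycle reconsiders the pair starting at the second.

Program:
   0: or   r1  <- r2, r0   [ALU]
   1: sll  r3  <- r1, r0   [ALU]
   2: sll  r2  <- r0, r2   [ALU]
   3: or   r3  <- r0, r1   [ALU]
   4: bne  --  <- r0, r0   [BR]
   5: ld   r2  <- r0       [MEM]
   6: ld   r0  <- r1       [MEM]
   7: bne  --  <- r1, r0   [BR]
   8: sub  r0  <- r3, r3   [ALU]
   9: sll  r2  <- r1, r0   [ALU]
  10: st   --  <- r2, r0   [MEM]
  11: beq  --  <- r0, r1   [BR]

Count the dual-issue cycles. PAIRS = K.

PAIRS = 4

t=0 i0:or ; RAW r1
t=1 i1&i2:sll;sll ; pair
t=2 i3&i4:or;bne ; pair
t=3 i5:ld ; no-port MEM/MEM
t=4 i6:ld ; RAW r0
t=5 i7&i8:bne;sub ; pair
t=6 i9:sll ; RAW r2
t=7 i10&i11:st;beq ; pair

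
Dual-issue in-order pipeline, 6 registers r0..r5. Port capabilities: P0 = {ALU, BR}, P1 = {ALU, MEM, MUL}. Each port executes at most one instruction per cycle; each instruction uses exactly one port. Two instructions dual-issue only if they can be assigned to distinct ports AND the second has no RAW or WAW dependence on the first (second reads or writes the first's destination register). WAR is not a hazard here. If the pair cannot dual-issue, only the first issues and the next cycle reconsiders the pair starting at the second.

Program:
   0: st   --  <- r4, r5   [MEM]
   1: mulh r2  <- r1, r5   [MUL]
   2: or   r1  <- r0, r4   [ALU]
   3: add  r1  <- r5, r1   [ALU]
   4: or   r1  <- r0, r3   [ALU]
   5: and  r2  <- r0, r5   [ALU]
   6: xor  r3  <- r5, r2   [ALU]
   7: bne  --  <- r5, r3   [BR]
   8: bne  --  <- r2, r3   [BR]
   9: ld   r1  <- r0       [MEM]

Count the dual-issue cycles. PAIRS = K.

  cy0 -> i0 (st.MEM) no-port MEM/MUL
  cy1 -> i1/i2 (mulh.MUL or.ALU) dual
  cy2 -> i3 (add.ALU) WAW r1
  cy3 -> i4/i5 (or.ALU and.ALU) dual
  cy4 -> i6 (xor.ALU) RAW r3
  cy5 -> i7 (bne.BR) no-port BR/BR
  cy6 -> i8/i9 (bne.BR ld.MEM) dual

PAIRS = 3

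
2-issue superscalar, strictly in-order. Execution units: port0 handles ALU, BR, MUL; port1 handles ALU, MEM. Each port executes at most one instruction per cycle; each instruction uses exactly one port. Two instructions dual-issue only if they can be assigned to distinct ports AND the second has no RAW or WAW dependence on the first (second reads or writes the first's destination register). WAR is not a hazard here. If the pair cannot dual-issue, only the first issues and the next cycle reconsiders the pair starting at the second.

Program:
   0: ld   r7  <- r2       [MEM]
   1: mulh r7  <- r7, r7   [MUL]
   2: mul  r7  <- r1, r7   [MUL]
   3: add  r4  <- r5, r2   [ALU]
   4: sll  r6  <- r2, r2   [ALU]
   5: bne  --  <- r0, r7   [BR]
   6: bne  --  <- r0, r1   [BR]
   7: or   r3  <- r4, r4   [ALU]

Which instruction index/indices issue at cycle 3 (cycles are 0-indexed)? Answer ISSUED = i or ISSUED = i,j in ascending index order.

ISSUED = 4,5

#0 head=0: ld.MEM i0 RAW+WAW r7
#1 head=1: mulh.MUL i1 no-port MUL/MUL
#2 head=2: mul.MUL/add.ALU i2,i3 2-wide
#3 head=4: sll.ALU/bne.BR i4,i5 2-wide
#4 head=6: bne.BR/or.ALU i6,i7 2-wide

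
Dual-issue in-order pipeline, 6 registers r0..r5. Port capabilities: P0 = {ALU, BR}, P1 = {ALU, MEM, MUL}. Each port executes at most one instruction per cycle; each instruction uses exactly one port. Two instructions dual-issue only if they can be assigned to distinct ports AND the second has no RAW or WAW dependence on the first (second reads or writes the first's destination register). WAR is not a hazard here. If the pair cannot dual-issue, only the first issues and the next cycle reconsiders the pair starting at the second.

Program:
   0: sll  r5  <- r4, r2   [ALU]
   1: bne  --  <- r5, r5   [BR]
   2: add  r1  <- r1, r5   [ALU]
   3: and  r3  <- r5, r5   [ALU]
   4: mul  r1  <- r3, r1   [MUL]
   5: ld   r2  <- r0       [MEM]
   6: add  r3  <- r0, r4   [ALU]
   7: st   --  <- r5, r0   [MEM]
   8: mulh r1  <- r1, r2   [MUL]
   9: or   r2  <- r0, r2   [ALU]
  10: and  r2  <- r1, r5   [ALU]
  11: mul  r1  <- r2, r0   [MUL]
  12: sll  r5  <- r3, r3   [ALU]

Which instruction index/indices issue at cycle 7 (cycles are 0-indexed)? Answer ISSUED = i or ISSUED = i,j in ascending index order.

c0: i0 sll.ALU  RAW r5
c1: i1+i2 bne.BR/add.ALU  dual
c2: i3 and.ALU  RAW r3
c3: i4 mul.MUL  no-port MUL/MEM
c4: i5+i6 ld.MEM/add.ALU  dual
c5: i7 st.MEM  no-port MEM/MUL
c6: i8+i9 mulh.MUL/or.ALU  dual
c7: i10 and.ALU  RAW r2
c8: i11+i12 mul.MUL/sll.ALU  dual

ISSUED = 10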